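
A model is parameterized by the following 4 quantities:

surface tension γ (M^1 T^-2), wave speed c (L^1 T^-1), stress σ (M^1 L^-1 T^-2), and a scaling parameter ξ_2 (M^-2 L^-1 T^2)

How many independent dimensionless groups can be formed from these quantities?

1

There are 4 variables and 3 base dimensions (M, L, T).
The dimension matrix has rank 3.
Independent dimensionless groups: 4 − 3 = 1.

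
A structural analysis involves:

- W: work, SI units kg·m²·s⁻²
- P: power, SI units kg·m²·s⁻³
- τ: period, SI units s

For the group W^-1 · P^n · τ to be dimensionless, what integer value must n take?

1

Balance the M exponent: (1)·n from P, plus −(1) + (0) = -1 from the rest, must sum to zero.
n − 1 = 0, so n = 1.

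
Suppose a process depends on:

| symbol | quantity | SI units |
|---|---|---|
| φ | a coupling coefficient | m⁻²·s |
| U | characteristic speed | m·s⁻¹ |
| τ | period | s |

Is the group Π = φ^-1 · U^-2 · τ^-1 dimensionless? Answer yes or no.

Sum the exponent of each base dimension across the product:
  L: −[φ]_L − 2·[U]_L − [τ]_L = −(-2) − 2·(1) − (0) = 0
  T: −[φ]_T − 2·[U]_T − [τ]_T = −(1) − 2·(-1) − (1) = 0
All base exponents vanish — dimensionless.

yes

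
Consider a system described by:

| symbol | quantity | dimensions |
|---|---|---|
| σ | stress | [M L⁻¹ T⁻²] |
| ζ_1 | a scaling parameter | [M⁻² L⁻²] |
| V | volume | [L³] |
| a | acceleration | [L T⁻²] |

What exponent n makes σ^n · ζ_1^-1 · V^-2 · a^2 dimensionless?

-2

Balance the M exponent: (1)·n from σ, plus −(-2) − 2·(0) + 2·(0) = 2 from the rest, must sum to zero.
n + 2 = 0, so n = -2.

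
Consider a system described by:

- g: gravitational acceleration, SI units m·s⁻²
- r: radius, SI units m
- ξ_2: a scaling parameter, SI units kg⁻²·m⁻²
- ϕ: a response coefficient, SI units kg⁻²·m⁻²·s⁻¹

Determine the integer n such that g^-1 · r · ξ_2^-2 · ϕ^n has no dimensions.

Balance the M exponent: (-2)·n from ϕ, plus −(0) + (0) − 2·(-2) = 4 from the rest, must sum to zero.
-2n + 4 = 0, so n = 2.

2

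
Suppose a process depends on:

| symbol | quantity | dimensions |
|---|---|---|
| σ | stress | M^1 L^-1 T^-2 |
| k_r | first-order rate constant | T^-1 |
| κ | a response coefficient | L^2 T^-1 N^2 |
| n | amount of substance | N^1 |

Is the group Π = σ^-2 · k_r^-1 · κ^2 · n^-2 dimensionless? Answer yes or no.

Sum the exponent of each base dimension across the product:
  M: −2·[σ]_M − [k_r]_M + 2·[κ]_M − 2·[n]_M = −2·(1) − (0) + 2·(0) − 2·(0) = -2
  L: −2·[σ]_L − [k_r]_L + 2·[κ]_L − 2·[n]_L = −2·(-1) − (0) + 2·(2) − 2·(0) = 6
  T: −2·[σ]_T − [k_r]_T + 2·[κ]_T − 2·[n]_T = −2·(-2) − (-1) + 2·(-1) − 2·(0) = 3
  N: −2·[σ]_N − [k_r]_N + 2·[κ]_N − 2·[n]_N = −2·(0) − (0) + 2·(2) − 2·(1) = 2
Net dimensions [M⁻² L⁶ T³ N²] ≠ [1] — not dimensionless.

no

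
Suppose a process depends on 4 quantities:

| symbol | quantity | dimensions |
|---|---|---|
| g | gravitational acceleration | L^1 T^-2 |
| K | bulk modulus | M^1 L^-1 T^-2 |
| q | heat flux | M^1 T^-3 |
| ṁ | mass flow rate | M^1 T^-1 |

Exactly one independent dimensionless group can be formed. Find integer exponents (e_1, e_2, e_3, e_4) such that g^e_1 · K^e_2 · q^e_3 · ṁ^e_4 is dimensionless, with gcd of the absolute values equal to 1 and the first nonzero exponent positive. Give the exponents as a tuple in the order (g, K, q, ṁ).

M: e_1·(0) + e_2·(1) + e_3·(1) + e_4·(1) = 0
L: e_1·(1) + e_2·(-1) + e_3·(0) + e_4·(0) = 0
T: e_1·(-2) + e_2·(-2) + e_3·(-3) + e_4·(-1) = 0
Solving this homogeneous linear system for the smallest-integer solution (first nonzero entry positive) gives (2, 2, -3, 1).

(2, 2, -3, 1)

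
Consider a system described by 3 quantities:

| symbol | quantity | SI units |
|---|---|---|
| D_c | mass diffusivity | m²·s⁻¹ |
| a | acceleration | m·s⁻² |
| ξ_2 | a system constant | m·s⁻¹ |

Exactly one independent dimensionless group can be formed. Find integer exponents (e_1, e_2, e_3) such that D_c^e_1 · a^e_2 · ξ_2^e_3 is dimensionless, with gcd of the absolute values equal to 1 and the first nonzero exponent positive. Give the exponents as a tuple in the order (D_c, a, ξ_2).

(1, 1, -3)

L: e_1·(2) + e_2·(1) + e_3·(1) = 0
T: e_1·(-1) + e_2·(-2) + e_3·(-1) = 0
Solving this homogeneous linear system for the smallest-integer solution (first nonzero entry positive) gives (1, 1, -3).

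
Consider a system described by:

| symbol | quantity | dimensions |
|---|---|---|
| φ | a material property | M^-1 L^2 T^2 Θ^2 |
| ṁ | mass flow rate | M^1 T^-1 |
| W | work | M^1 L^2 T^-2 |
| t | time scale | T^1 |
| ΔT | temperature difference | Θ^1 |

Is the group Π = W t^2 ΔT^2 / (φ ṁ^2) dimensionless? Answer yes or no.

Sum the exponent of each base dimension across the product:
  M: −[φ]_M − 2·[ṁ]_M + [W]_M + 2·[t]_M + 2·[ΔT]_M = −(-1) − 2·(1) + (1) + 2·(0) + 2·(0) = 0
  L: −[φ]_L − 2·[ṁ]_L + [W]_L + 2·[t]_L + 2·[ΔT]_L = −(2) − 2·(0) + (2) + 2·(0) + 2·(0) = 0
  T: −[φ]_T − 2·[ṁ]_T + [W]_T + 2·[t]_T + 2·[ΔT]_T = −(2) − 2·(-1) + (-2) + 2·(1) + 2·(0) = 0
  Θ: −[φ]_Θ − 2·[ṁ]_Θ + [W]_Θ + 2·[t]_Θ + 2·[ΔT]_Θ = −(2) − 2·(0) + (0) + 2·(0) + 2·(1) = 0
All base exponents vanish — dimensionless.

yes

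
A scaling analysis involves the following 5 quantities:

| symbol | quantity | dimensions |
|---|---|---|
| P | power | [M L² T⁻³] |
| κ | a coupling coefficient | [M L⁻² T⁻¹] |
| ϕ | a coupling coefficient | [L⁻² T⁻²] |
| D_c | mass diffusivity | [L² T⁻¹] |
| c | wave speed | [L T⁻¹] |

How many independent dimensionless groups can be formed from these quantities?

There are 5 variables and 3 base dimensions (M, L, T).
The dimension matrix has rank 3.
Independent dimensionless groups: 5 − 3 = 2.

2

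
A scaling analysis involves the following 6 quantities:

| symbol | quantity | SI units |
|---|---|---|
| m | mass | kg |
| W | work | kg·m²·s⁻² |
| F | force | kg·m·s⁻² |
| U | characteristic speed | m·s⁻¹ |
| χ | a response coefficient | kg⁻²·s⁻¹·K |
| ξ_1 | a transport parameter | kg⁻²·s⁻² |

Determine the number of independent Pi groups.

There are 6 variables and 4 base dimensions (M, L, T, Θ).
The dimension matrix has rank 4.
Independent dimensionless groups: 6 − 4 = 2.

2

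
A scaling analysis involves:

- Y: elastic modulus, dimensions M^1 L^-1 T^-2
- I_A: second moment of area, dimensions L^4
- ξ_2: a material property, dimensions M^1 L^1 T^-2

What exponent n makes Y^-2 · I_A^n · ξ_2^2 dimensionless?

Balance the L exponent: (4)·n from I_A, plus −2·(-1) + 2·(1) = 4 from the rest, must sum to zero.
4n + 4 = 0, so n = -1.

-1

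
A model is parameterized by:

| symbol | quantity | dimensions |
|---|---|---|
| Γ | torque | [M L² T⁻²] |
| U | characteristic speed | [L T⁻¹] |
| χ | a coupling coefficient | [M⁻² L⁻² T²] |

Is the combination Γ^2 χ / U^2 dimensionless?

yes

Sum the exponent of each base dimension across the product:
  M: 2·[Γ]_M − 2·[U]_M + [χ]_M = 2·(1) − 2·(0) + (-2) = 0
  L: 2·[Γ]_L − 2·[U]_L + [χ]_L = 2·(2) − 2·(1) + (-2) = 0
  T: 2·[Γ]_T − 2·[U]_T + [χ]_T = 2·(-2) − 2·(-1) + (2) = 0
All base exponents vanish — dimensionless.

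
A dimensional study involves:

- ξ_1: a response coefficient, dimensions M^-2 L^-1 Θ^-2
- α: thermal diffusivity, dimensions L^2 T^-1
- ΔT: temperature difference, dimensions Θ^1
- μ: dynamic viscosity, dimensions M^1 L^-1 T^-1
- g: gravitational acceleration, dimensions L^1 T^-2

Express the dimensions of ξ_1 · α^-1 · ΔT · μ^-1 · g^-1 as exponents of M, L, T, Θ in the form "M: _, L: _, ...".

Collect each base-dimension exponent across the product:
  M: (-2) − (0) + (0) − (1) − (0) = -3
  L: (-1) − (2) + (0) − (-1) − (1) = -3
  T: (0) − (-1) + (0) − (-1) − (-2) = 4
  Θ: (-2) − (0) + (1) − (0) − (0) = -1
So the dimensions are [M⁻³ L⁻³ T⁴ Θ⁻¹].

M: -3, L: -3, T: 4, Θ: -1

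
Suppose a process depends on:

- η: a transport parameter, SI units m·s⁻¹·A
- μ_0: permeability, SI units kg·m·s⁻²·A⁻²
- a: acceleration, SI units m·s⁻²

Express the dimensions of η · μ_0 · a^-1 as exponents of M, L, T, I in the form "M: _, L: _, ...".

Collect each base-dimension exponent across the product:
  M: (0) + (1) − (0) = 1
  L: (1) + (1) − (1) = 1
  T: (-1) + (-2) − (-2) = -1
  I: (1) + (-2) − (0) = -1
So the dimensions are [M L T⁻¹ I⁻¹].

M: 1, L: 1, T: -1, I: -1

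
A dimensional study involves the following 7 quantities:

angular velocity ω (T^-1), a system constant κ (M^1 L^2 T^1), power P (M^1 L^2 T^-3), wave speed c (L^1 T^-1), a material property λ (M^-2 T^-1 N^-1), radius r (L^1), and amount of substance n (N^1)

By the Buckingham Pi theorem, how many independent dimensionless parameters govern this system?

There are 7 variables and 4 base dimensions (M, L, T, N).
The dimension matrix has rank 4.
Independent dimensionless groups: 7 − 4 = 3.

3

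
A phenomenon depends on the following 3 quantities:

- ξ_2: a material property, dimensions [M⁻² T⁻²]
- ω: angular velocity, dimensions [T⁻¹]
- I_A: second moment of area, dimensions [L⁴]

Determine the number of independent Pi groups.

There are 3 variables and 3 base dimensions (M, L, T).
The dimension matrix has rank 3.
Independent dimensionless groups: 3 − 3 = 0.

0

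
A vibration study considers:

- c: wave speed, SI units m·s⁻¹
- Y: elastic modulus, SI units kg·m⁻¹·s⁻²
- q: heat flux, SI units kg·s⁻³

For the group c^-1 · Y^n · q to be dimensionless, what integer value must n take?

Balance the M exponent: (1)·n from Y, plus −(0) + (1) = 1 from the rest, must sum to zero.
n + 1 = 0, so n = -1.

-1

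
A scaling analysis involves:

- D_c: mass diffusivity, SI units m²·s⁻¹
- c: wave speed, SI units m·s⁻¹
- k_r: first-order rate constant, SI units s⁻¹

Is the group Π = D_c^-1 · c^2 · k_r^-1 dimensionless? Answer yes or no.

yes

Sum the exponent of each base dimension across the product:
  M: −[D_c]_M + 2·[c]_M − [k_r]_M = −(0) + 2·(0) − (0) = 0
  L: −[D_c]_L + 2·[c]_L − [k_r]_L = −(2) + 2·(1) − (0) = 0
  T: −[D_c]_T + 2·[c]_T − [k_r]_T = −(-1) + 2·(-1) − (-1) = 0
All base exponents vanish — dimensionless.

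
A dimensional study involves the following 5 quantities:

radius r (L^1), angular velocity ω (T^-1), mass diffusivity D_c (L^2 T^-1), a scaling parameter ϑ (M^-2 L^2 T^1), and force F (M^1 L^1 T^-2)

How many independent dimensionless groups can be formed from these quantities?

There are 5 variables and 3 base dimensions (M, L, T).
The dimension matrix has rank 3.
Independent dimensionless groups: 5 − 3 = 2.

2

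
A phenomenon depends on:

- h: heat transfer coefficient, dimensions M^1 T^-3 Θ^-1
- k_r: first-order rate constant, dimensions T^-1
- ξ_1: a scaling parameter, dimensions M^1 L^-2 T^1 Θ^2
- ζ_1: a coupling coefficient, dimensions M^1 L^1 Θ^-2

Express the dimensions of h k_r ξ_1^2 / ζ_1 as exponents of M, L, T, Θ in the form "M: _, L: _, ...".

Collect each base-dimension exponent across the product:
  M: (1) + (0) + 2·(1) − (1) = 2
  L: (0) + (0) + 2·(-2) − (1) = -5
  T: (-3) + (-1) + 2·(1) − (0) = -2
  Θ: (-1) + (0) + 2·(2) − (-2) = 5
So the dimensions are [M² L⁻⁵ T⁻² Θ⁵].

M: 2, L: -5, T: -2, Θ: 5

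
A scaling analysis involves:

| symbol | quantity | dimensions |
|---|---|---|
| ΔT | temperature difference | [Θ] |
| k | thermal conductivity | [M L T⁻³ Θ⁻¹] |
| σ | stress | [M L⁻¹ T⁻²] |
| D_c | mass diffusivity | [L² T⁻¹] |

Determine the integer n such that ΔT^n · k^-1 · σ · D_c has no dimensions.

Balance the Θ exponent: (1)·n from ΔT, plus −(-1) + (0) + (0) = 1 from the rest, must sum to zero.
n + 1 = 0, so n = -1.

-1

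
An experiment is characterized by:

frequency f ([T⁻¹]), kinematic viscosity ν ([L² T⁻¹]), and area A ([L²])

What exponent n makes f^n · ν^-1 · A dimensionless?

Balance the T exponent: (-1)·n from f, plus −(-1) + (0) = 1 from the rest, must sum to zero.
−n + 1 = 0, so n = 1.

1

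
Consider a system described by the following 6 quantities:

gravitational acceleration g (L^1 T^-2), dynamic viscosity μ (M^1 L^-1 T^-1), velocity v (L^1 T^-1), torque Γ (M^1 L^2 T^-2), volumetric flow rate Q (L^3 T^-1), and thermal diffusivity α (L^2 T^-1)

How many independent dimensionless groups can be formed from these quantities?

3

There are 6 variables and 3 base dimensions (M, L, T).
The dimension matrix has rank 3.
Independent dimensionless groups: 6 − 3 = 3.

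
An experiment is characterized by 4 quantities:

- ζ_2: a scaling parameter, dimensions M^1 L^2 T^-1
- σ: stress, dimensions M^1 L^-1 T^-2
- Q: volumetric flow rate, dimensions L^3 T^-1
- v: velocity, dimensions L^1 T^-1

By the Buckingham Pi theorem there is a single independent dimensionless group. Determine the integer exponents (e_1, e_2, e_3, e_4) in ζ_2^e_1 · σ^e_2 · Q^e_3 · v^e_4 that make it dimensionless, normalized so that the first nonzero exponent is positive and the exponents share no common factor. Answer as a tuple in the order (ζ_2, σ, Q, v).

(1, -1, -2, 3)

M: e_1·(1) + e_2·(1) + e_3·(0) + e_4·(0) = 0
L: e_1·(2) + e_2·(-1) + e_3·(3) + e_4·(1) = 0
T: e_1·(-1) + e_2·(-2) + e_3·(-1) + e_4·(-1) = 0
Solving this homogeneous linear system for the smallest-integer solution (first nonzero entry positive) gives (1, -1, -2, 3).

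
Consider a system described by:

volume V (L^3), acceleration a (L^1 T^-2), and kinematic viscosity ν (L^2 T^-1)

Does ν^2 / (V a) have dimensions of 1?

Sum the exponent of each base dimension across the product:
  L: −[V]_L − [a]_L + 2·[ν]_L = −(3) − (1) + 2·(2) = 0
  T: −[V]_T − [a]_T + 2·[ν]_T = −(0) − (-2) + 2·(-1) = 0
All base exponents vanish — dimensionless.

yes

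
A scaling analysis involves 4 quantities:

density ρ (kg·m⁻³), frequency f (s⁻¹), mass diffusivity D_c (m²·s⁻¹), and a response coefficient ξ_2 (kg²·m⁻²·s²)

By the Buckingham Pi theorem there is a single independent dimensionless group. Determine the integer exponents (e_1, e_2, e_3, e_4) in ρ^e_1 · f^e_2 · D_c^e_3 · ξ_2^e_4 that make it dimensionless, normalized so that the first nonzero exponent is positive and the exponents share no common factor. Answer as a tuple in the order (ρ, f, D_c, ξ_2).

(2, -4, 2, -1)

M: e_1·(1) + e_2·(0) + e_3·(0) + e_4·(2) = 0
L: e_1·(-3) + e_2·(0) + e_3·(2) + e_4·(-2) = 0
T: e_1·(0) + e_2·(-1) + e_3·(-1) + e_4·(2) = 0
Solving this homogeneous linear system for the smallest-integer solution (first nonzero entry positive) gives (2, -4, 2, -1).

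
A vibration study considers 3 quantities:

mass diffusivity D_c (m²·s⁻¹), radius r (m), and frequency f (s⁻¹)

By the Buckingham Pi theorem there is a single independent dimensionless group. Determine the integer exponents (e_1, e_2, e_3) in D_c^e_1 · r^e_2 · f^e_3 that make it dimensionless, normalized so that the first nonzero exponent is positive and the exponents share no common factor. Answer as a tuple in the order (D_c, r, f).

L: e_1·(2) + e_2·(1) + e_3·(0) = 0
T: e_1·(-1) + e_2·(0) + e_3·(-1) = 0
Solving this homogeneous linear system for the smallest-integer solution (first nonzero entry positive) gives (1, -2, -1).

(1, -2, -1)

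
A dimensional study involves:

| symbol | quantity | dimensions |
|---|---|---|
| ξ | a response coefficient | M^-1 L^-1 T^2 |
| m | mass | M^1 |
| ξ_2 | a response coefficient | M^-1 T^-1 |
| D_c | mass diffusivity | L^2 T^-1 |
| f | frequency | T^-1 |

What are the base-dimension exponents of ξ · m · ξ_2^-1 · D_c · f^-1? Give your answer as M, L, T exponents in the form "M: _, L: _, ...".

M: 1, L: 1, T: 3

Collect each base-dimension exponent across the product:
  M: (-1) + (1) − (-1) + (0) − (0) = 1
  L: (-1) + (0) − (0) + (2) − (0) = 1
  T: (2) + (0) − (-1) + (-1) − (-1) = 3
So the dimensions are [M L T³].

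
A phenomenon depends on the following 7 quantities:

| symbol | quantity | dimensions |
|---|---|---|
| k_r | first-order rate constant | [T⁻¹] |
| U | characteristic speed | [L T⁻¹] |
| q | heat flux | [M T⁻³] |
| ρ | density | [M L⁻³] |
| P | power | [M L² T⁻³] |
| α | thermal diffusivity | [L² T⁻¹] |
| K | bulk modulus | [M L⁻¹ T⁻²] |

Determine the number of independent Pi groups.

4

There are 7 variables and 3 base dimensions (M, L, T).
The dimension matrix has rank 3.
Independent dimensionless groups: 7 − 3 = 4.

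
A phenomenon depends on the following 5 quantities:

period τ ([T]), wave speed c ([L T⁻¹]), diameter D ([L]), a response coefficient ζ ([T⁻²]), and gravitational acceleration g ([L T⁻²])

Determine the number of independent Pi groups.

There are 5 variables and 2 base dimensions (L, T).
The dimension matrix has rank 2.
Independent dimensionless groups: 5 − 2 = 3.

3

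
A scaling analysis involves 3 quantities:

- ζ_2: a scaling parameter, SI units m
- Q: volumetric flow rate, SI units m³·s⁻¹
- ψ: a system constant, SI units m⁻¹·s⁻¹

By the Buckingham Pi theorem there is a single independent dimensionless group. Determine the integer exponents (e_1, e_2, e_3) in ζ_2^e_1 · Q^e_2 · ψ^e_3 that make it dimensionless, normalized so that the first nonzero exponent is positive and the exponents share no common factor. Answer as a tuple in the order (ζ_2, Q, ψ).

(4, -1, 1)

L: e_1·(1) + e_2·(3) + e_3·(-1) = 0
T: e_1·(0) + e_2·(-1) + e_3·(-1) = 0
Solving this homogeneous linear system for the smallest-integer solution (first nonzero entry positive) gives (4, -1, 1).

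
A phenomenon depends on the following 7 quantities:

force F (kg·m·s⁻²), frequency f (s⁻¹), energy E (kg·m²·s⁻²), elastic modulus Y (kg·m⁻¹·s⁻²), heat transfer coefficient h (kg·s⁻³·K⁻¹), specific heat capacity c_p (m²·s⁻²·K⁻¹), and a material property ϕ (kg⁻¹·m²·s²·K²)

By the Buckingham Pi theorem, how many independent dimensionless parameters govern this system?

3

There are 7 variables and 4 base dimensions (M, L, T, Θ).
The dimension matrix has rank 4.
Independent dimensionless groups: 7 − 4 = 3.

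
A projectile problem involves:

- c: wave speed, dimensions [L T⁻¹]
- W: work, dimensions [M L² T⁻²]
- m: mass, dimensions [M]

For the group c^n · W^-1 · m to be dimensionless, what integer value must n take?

2

Balance the L exponent: (1)·n from c, plus −(2) + (0) = -2 from the rest, must sum to zero.
n − 2 = 0, so n = 2.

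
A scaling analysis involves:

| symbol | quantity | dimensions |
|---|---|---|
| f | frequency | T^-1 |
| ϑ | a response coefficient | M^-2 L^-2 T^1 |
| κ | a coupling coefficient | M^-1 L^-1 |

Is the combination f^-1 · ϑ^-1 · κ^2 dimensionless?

Sum the exponent of each base dimension across the product:
  M: −[f]_M − [ϑ]_M + 2·[κ]_M = −(0) − (-2) + 2·(-1) = 0
  L: −[f]_L − [ϑ]_L + 2·[κ]_L = −(0) − (-2) + 2·(-1) = 0
  T: −[f]_T − [ϑ]_T + 2·[κ]_T = −(-1) − (1) + 2·(0) = 0
All base exponents vanish — dimensionless.

yes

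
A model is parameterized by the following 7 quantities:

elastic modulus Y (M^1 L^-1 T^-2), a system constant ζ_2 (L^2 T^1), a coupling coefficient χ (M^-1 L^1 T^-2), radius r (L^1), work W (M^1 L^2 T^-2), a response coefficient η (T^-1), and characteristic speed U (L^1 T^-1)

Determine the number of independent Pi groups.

4

There are 7 variables and 3 base dimensions (M, L, T).
The dimension matrix has rank 3.
Independent dimensionless groups: 7 − 3 = 4.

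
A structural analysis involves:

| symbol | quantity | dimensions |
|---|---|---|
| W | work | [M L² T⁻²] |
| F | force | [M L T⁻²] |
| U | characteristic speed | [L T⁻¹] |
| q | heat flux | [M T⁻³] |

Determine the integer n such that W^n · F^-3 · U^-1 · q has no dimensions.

Balance the M exponent: (1)·n from W, plus −3·(1) − (0) + (1) = -2 from the rest, must sum to zero.
n − 2 = 0, so n = 2.

2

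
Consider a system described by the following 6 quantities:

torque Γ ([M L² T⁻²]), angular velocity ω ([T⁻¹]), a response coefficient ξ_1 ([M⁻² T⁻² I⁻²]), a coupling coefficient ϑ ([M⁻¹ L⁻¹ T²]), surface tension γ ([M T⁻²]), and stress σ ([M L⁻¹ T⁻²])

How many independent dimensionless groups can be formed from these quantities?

There are 6 variables and 4 base dimensions (M, L, T, I).
The dimension matrix has rank 4.
Independent dimensionless groups: 6 − 4 = 2.

2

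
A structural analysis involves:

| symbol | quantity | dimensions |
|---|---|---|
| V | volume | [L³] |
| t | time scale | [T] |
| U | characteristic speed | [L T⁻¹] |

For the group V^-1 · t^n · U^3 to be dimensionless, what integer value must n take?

3

Balance the T exponent: (1)·n from t, plus −(0) + 3·(-1) = -3 from the rest, must sum to zero.
n − 3 = 0, so n = 3.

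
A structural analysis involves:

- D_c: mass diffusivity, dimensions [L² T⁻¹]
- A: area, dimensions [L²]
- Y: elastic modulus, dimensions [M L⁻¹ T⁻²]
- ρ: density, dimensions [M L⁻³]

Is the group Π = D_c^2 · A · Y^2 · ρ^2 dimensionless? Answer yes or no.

Sum the exponent of each base dimension across the product:
  M: 2·[D_c]_M + [A]_M + 2·[Y]_M + 2·[ρ]_M = 2·(0) + (0) + 2·(1) + 2·(1) = 4
  L: 2·[D_c]_L + [A]_L + 2·[Y]_L + 2·[ρ]_L = 2·(2) + (2) + 2·(-1) + 2·(-3) = -2
  T: 2·[D_c]_T + [A]_T + 2·[Y]_T + 2·[ρ]_T = 2·(-1) + (0) + 2·(-2) + 2·(0) = -6
Net dimensions [M⁴ L⁻² T⁻⁶] ≠ [1] — not dimensionless.

no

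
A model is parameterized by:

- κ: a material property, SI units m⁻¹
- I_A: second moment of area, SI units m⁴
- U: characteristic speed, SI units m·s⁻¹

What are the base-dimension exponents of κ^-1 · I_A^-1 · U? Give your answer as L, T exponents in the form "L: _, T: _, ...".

L: -2, T: -1

Collect each base-dimension exponent across the product:
  L: −(-1) − (4) + (1) = -2
  T: −(0) − (0) + (-1) = -1
So the dimensions are [L⁻² T⁻¹].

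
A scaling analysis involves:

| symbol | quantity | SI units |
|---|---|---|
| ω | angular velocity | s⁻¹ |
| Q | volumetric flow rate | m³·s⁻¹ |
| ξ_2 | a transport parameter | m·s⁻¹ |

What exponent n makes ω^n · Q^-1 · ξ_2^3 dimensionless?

Balance the T exponent: (-1)·n from ω, plus −(-1) + 3·(-1) = -2 from the rest, must sum to zero.
−n − 2 = 0, so n = -2.

-2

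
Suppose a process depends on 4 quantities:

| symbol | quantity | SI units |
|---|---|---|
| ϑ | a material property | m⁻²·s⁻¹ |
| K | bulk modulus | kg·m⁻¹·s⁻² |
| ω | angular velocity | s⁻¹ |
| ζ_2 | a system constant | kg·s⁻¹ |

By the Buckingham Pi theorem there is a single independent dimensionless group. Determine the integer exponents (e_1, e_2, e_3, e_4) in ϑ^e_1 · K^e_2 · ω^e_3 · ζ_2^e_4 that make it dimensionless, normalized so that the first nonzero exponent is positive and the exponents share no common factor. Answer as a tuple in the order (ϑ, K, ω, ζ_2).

(1, -2, 1, 2)

M: e_1·(0) + e_2·(1) + e_3·(0) + e_4·(1) = 0
L: e_1·(-2) + e_2·(-1) + e_3·(0) + e_4·(0) = 0
T: e_1·(-1) + e_2·(-2) + e_3·(-1) + e_4·(-1) = 0
Solving this homogeneous linear system for the smallest-integer solution (first nonzero entry positive) gives (1, -2, 1, 2).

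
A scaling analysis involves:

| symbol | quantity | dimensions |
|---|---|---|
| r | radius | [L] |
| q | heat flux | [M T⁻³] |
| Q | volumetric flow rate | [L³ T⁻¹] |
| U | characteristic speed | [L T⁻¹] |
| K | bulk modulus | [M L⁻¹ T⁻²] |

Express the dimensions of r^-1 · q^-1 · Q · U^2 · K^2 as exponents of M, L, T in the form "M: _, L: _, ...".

Collect each base-dimension exponent across the product:
  M: −(0) − (1) + (0) + 2·(0) + 2·(1) = 1
  L: −(1) − (0) + (3) + 2·(1) + 2·(-1) = 2
  T: −(0) − (-3) + (-1) + 2·(-1) + 2·(-2) = -4
So the dimensions are [M L² T⁻⁴].

M: 1, L: 2, T: -4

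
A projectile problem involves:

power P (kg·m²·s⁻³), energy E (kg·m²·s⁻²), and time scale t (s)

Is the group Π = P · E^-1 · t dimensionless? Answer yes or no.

yes

Sum the exponent of each base dimension across the product:
  M: [P]_M − [E]_M + [t]_M = (1) − (1) + (0) = 0
  L: [P]_L − [E]_L + [t]_L = (2) − (2) + (0) = 0
  T: [P]_T − [E]_T + [t]_T = (-3) − (-2) + (1) = 0
  Θ: [P]_Θ − [E]_Θ + [t]_Θ = (0) − (0) + (0) = 0
  N: [P]_N − [E]_N + [t]_N = (0) − (0) + (0) = 0
All base exponents vanish — dimensionless.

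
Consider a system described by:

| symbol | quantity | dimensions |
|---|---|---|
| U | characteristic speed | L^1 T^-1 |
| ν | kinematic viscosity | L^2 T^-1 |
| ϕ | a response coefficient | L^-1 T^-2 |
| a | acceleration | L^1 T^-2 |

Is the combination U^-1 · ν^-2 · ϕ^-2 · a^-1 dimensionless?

Sum the exponent of each base dimension across the product:
  L: −[U]_L − 2·[ν]_L − 2·[ϕ]_L − [a]_L = −(1) − 2·(2) − 2·(-1) − (1) = -4
  T: −[U]_T − 2·[ν]_T − 2·[ϕ]_T − [a]_T = −(-1) − 2·(-1) − 2·(-2) − (-2) = 9
Net dimensions [L⁻⁴ T⁹] ≠ [1] — not dimensionless.

no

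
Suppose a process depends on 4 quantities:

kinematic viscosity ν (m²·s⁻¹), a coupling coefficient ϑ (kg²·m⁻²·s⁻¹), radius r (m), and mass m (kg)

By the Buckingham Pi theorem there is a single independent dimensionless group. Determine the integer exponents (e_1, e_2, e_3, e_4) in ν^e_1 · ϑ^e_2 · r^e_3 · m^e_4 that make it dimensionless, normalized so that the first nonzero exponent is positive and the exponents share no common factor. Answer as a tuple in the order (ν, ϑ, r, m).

M: e_1·(0) + e_2·(2) + e_3·(0) + e_4·(1) = 0
L: e_1·(2) + e_2·(-2) + e_3·(1) + e_4·(0) = 0
T: e_1·(-1) + e_2·(-1) + e_3·(0) + e_4·(0) = 0
Solving this homogeneous linear system for the smallest-integer solution (first nonzero entry positive) gives (1, -1, -4, 2).

(1, -1, -4, 2)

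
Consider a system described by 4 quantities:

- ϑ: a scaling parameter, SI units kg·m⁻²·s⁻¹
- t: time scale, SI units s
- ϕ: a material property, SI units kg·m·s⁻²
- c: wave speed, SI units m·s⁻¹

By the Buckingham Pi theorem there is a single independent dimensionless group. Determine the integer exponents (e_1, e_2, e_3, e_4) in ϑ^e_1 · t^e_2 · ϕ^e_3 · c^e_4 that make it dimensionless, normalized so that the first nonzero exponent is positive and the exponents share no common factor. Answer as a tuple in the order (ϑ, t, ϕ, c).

M: e_1·(1) + e_2·(0) + e_3·(1) + e_4·(0) = 0
L: e_1·(-2) + e_2·(0) + e_3·(1) + e_4·(1) = 0
T: e_1·(-1) + e_2·(1) + e_3·(-2) + e_4·(-1) = 0
Solving this homogeneous linear system for the smallest-integer solution (first nonzero entry positive) gives (1, 2, -1, 3).

(1, 2, -1, 3)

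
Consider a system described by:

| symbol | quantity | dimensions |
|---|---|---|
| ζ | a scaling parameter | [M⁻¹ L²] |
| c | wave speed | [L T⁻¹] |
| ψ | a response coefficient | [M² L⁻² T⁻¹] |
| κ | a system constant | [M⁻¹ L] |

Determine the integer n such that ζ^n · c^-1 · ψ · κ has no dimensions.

1

Balance the M exponent: (-1)·n from ζ, plus −(0) + (2) + (-1) = 1 from the rest, must sum to zero.
−n + 1 = 0, so n = 1.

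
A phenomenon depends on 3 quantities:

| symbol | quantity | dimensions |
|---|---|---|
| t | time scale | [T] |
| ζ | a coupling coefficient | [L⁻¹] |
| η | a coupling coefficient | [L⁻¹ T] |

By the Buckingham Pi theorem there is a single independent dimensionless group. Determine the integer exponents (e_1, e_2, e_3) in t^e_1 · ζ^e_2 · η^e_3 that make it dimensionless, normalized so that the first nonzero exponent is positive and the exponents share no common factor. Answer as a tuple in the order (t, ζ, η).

(1, 1, -1)

L: e_1·(0) + e_2·(-1) + e_3·(-1) = 0
T: e_1·(1) + e_2·(0) + e_3·(1) = 0
Solving this homogeneous linear system for the smallest-integer solution (first nonzero entry positive) gives (1, 1, -1).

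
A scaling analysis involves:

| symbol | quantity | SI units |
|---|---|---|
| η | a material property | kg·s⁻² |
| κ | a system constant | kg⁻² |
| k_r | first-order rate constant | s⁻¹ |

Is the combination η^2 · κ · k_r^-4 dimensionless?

yes

Sum the exponent of each base dimension across the product:
  M: 2·[η]_M + [κ]_M − 4·[k_r]_M = 2·(1) + (-2) − 4·(0) = 0
  L: 2·[η]_L + [κ]_L − 4·[k_r]_L = 2·(0) + (0) − 4·(0) = 0
  T: 2·[η]_T + [κ]_T − 4·[k_r]_T = 2·(-2) + (0) − 4·(-1) = 0
All base exponents vanish — dimensionless.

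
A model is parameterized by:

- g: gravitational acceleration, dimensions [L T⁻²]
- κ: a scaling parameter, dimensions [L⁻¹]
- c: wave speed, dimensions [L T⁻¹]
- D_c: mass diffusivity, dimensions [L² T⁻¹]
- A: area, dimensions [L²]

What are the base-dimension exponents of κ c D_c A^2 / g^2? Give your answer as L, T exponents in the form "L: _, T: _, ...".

L: 4, T: 2

Collect each base-dimension exponent across the product:
  L: −2·(1) + (-1) + (1) + (2) + 2·(2) = 4
  T: −2·(-2) + (0) + (-1) + (-1) + 2·(0) = 2
So the dimensions are [L⁴ T²].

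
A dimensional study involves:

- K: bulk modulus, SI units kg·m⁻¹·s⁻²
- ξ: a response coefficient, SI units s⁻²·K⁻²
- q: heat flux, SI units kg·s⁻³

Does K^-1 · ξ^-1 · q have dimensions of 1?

no

Sum the exponent of each base dimension across the product:
  M: −[K]_M − [ξ]_M + [q]_M = −(1) − (0) + (1) = 0
  L: −[K]_L − [ξ]_L + [q]_L = −(-1) − (0) + (0) = 1
  T: −[K]_T − [ξ]_T + [q]_T = −(-2) − (-2) + (-3) = 1
  Θ: −[K]_Θ − [ξ]_Θ + [q]_Θ = −(0) − (-2) + (0) = 2
Net dimensions [L T Θ²] ≠ [1] — not dimensionless.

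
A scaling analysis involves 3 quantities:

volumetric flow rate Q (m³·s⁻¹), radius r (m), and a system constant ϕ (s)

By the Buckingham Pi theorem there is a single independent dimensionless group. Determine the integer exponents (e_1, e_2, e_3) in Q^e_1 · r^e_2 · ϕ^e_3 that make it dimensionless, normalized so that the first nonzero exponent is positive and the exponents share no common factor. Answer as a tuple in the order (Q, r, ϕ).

(1, -3, 1)

L: e_1·(3) + e_2·(1) + e_3·(0) = 0
T: e_1·(-1) + e_2·(0) + e_3·(1) = 0
Solving this homogeneous linear system for the smallest-integer solution (first nonzero entry positive) gives (1, -3, 1).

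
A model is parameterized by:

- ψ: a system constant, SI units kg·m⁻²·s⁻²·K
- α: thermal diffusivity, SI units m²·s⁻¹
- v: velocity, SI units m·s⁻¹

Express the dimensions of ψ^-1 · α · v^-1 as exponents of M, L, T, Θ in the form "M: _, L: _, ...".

M: -1, L: 3, T: 2, Θ: -1

Collect each base-dimension exponent across the product:
  M: −(1) + (0) − (0) = -1
  L: −(-2) + (2) − (1) = 3
  T: −(-2) + (-1) − (-1) = 2
  Θ: −(1) + (0) − (0) = -1
So the dimensions are [M⁻¹ L³ T² Θ⁻¹].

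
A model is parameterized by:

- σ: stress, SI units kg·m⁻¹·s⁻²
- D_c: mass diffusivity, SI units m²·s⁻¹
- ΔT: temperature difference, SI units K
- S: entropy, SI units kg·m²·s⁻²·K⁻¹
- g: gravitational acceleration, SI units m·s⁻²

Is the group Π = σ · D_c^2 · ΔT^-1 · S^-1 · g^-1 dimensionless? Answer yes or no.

yes

Sum the exponent of each base dimension across the product:
  M: [σ]_M + 2·[D_c]_M − [ΔT]_M − [S]_M − [g]_M = (1) + 2·(0) − (0) − (1) − (0) = 0
  L: [σ]_L + 2·[D_c]_L − [ΔT]_L − [S]_L − [g]_L = (-1) + 2·(2) − (0) − (2) − (1) = 0
  T: [σ]_T + 2·[D_c]_T − [ΔT]_T − [S]_T − [g]_T = (-2) + 2·(-1) − (0) − (-2) − (-2) = 0
  Θ: [σ]_Θ + 2·[D_c]_Θ − [ΔT]_Θ − [S]_Θ − [g]_Θ = (0) + 2·(0) − (1) − (-1) − (0) = 0
All base exponents vanish — dimensionless.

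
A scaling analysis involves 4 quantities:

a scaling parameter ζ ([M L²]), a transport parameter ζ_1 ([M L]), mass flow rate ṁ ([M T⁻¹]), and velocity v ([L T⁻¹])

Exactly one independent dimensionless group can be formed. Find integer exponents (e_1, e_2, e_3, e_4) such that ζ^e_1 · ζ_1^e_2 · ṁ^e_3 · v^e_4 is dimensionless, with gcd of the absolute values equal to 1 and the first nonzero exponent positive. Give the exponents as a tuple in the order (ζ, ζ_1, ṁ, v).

(2, -3, 1, -1)

M: e_1·(1) + e_2·(1) + e_3·(1) + e_4·(0) = 0
L: e_1·(2) + e_2·(1) + e_3·(0) + e_4·(1) = 0
T: e_1·(0) + e_2·(0) + e_3·(-1) + e_4·(-1) = 0
Solving this homogeneous linear system for the smallest-integer solution (first nonzero entry positive) gives (2, -3, 1, -1).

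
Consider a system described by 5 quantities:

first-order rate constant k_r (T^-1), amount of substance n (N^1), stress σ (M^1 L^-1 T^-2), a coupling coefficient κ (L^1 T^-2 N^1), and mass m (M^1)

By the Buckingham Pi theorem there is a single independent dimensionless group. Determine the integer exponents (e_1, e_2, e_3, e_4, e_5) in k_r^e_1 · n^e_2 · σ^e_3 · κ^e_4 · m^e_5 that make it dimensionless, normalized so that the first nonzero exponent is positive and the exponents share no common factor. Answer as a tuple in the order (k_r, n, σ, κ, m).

M: e_1·(0) + e_2·(0) + e_3·(1) + e_4·(0) + e_5·(1) = 0
L: e_1·(0) + e_2·(0) + e_3·(-1) + e_4·(1) + e_5·(0) = 0
T: e_1·(-1) + e_2·(0) + e_3·(-2) + e_4·(-2) + e_5·(0) = 0
N: e_1·(0) + e_2·(1) + e_3·(0) + e_4·(1) + e_5·(0) = 0
Solving this homogeneous linear system for the smallest-integer solution (first nonzero entry positive) gives (4, 1, -1, -1, 1).

(4, 1, -1, -1, 1)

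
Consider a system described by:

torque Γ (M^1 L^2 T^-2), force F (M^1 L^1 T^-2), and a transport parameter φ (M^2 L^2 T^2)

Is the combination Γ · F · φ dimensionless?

no

Sum the exponent of each base dimension across the product:
  M: [Γ]_M + [F]_M + [φ]_M = (1) + (1) + (2) = 4
  L: [Γ]_L + [F]_L + [φ]_L = (2) + (1) + (2) = 5
  T: [Γ]_T + [F]_T + [φ]_T = (-2) + (-2) + (2) = -2
Net dimensions [M⁴ L⁵ T⁻²] ≠ [1] — not dimensionless.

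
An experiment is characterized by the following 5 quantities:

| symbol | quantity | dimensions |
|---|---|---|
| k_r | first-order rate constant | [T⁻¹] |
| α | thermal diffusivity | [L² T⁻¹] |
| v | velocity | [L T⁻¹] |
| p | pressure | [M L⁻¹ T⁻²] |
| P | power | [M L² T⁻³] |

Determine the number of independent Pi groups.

2

There are 5 variables and 3 base dimensions (M, L, T).
The dimension matrix has rank 3.
Independent dimensionless groups: 5 − 3 = 2.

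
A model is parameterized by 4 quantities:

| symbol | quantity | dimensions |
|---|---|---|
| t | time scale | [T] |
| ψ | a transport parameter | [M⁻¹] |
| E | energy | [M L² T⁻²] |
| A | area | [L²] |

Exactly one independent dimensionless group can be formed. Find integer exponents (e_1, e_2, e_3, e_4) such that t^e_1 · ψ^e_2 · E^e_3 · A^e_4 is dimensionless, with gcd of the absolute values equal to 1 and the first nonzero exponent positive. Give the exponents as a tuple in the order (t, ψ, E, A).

M: e_1·(0) + e_2·(-1) + e_3·(1) + e_4·(0) = 0
L: e_1·(0) + e_2·(0) + e_3·(2) + e_4·(2) = 0
T: e_1·(1) + e_2·(0) + e_3·(-2) + e_4·(0) = 0
Solving this homogeneous linear system for the smallest-integer solution (first nonzero entry positive) gives (2, 1, 1, -1).

(2, 1, 1, -1)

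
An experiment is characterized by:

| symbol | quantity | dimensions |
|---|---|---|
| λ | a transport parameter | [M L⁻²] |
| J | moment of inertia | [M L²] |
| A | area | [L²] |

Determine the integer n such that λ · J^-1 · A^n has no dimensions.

Balance the L exponent: (2)·n from A, plus (-2) − (2) = -4 from the rest, must sum to zero.
2n − 4 = 0, so n = 2.

2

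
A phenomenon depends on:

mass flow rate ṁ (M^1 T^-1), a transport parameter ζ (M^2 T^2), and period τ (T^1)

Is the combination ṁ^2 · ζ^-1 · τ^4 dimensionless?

yes

Sum the exponent of each base dimension across the product:
  M: 2·[ṁ]_M − [ζ]_M + 4·[τ]_M = 2·(1) − (2) + 4·(0) = 0
  L: 2·[ṁ]_L − [ζ]_L + 4·[τ]_L = 2·(0) − (0) + 4·(0) = 0
  T: 2·[ṁ]_T − [ζ]_T + 4·[τ]_T = 2·(-1) − (2) + 4·(1) = 0
  Θ: 2·[ṁ]_Θ − [ζ]_Θ + 4·[τ]_Θ = 2·(0) − (0) + 4·(0) = 0
All base exponents vanish — dimensionless.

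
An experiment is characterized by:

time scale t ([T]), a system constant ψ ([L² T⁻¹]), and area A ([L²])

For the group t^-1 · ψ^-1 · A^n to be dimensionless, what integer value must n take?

Balance the L exponent: (2)·n from A, plus −(0) − (2) = -2 from the rest, must sum to zero.
2n − 2 = 0, so n = 1.

1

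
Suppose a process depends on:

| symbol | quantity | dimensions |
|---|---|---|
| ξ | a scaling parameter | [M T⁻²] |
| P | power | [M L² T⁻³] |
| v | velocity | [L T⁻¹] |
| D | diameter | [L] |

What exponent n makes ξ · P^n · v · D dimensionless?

-1

Balance the M exponent: (1)·n from P, plus (1) + (0) + (0) = 1 from the rest, must sum to zero.
n + 1 = 0, so n = -1.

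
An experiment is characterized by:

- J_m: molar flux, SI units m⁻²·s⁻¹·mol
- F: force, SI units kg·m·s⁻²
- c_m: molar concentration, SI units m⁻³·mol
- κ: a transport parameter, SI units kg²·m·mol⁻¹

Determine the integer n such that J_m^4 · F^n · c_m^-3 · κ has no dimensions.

-2

Balance the M exponent: (1)·n from F, plus 4·(0) − 3·(0) + (2) = 2 from the rest, must sum to zero.
n + 2 = 0, so n = -2.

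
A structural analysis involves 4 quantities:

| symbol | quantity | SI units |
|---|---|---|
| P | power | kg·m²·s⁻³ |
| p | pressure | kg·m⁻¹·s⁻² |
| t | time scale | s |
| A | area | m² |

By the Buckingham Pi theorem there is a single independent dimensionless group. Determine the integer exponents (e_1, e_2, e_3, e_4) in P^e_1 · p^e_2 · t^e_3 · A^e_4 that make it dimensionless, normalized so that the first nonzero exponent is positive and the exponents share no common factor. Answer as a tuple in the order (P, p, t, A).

(2, -2, 2, -3)

M: e_1·(1) + e_2·(1) + e_3·(0) + e_4·(0) = 0
L: e_1·(2) + e_2·(-1) + e_3·(0) + e_4·(2) = 0
T: e_1·(-3) + e_2·(-2) + e_3·(1) + e_4·(0) = 0
Solving this homogeneous linear system for the smallest-integer solution (first nonzero entry positive) gives (2, -2, 2, -3).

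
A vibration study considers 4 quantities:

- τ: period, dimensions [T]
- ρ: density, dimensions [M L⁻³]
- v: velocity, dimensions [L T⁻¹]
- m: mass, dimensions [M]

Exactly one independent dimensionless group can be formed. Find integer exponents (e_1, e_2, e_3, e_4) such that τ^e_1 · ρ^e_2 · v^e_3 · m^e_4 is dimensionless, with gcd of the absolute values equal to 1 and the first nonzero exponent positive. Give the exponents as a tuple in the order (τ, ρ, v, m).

M: e_1·(0) + e_2·(1) + e_3·(0) + e_4·(1) = 0
L: e_1·(0) + e_2·(-3) + e_3·(1) + e_4·(0) = 0
T: e_1·(1) + e_2·(0) + e_3·(-1) + e_4·(0) = 0
Solving this homogeneous linear system for the smallest-integer solution (first nonzero entry positive) gives (3, 1, 3, -1).

(3, 1, 3, -1)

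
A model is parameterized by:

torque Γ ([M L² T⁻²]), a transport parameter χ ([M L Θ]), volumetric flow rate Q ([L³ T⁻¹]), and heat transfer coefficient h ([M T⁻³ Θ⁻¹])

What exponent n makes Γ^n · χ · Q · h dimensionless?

Balance the M exponent: (1)·n from Γ, plus (1) + (0) + (1) = 2 from the rest, must sum to zero.
n + 2 = 0, so n = -2.

-2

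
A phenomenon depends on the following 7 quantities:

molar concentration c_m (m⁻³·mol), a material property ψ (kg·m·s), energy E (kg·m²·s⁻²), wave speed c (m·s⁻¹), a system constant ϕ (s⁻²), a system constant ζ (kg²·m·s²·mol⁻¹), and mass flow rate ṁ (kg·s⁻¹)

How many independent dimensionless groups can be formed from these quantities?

3

There are 7 variables and 4 base dimensions (M, L, T, N).
The dimension matrix has rank 4.
Independent dimensionless groups: 7 − 4 = 3.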